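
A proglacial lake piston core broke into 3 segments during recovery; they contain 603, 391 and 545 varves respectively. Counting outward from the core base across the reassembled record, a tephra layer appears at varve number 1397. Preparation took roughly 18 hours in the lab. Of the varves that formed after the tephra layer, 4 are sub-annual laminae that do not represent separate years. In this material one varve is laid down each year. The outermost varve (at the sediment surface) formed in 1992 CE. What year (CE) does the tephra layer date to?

1854 CE

Total varves = 603 + 391 + 545 = 1539.
1539 − 1397 = 142 varves lie beyond the tephra layer toward the sediment surface.
142 − 4 false = 138 true varves after the tephra layer.
The varve at the sediment surface is 1992 CE, so the tephra layer dates to 1992 − 138 = 1854 CE.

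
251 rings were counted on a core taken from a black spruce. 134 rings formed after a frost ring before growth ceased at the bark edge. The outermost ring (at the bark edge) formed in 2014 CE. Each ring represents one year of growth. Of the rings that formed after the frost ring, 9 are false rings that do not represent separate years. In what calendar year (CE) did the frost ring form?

There are 134 rings younger than the frost ring.
Removing the 9 false rings leaves 134 − 9 = 125 true rings beyond the frost ring.
Counting back 125 years from 2014 CE places the frost ring in 2014 − 125 = 1889 CE.

1889 CE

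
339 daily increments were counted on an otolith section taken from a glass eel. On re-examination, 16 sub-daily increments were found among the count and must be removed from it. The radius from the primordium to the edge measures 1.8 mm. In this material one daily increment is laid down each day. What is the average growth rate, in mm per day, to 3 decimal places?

True daily increment count = 339 − 16 = 323.
Extension rate ≈ 1.8 / 323 = 0.006 mm per day.

0.006 mm per day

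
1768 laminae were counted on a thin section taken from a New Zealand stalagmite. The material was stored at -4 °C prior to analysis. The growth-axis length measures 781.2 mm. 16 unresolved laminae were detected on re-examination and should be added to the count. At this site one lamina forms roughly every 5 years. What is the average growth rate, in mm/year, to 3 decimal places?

0.088 mm/year

Correcting the raw count gives 1768 + 16 = 1784 true laminae.
At 5 years per lamina, 1784 × 5 = 8920 years.
Mean rate = 781.2 mm / 8920 years ≈ 0.088 mm/year.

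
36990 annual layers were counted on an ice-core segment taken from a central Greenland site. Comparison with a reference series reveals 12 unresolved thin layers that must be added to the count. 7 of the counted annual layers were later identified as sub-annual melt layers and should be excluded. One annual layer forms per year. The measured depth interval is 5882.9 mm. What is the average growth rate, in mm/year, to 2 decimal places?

After corrections the count is 36990 − 7 + 12 = 36995 annual layers.
Extension rate ≈ 5882.9 / 36995 = 0.16 mm/year.

0.16 mm/year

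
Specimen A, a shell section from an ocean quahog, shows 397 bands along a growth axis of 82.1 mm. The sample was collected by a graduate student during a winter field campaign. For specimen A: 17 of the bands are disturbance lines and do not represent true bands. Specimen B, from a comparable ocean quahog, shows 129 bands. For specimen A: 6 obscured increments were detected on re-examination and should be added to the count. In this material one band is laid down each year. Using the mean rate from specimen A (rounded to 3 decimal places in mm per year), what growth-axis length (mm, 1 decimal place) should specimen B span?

27.5 mm

Specimen A: true band count = 397 − 17 + 6 = 386.
A: Extension rate ≈ 82.1 / 386 = 0.213 mm/year.
Length of B = 0.213 × 129 = 27.5 mm.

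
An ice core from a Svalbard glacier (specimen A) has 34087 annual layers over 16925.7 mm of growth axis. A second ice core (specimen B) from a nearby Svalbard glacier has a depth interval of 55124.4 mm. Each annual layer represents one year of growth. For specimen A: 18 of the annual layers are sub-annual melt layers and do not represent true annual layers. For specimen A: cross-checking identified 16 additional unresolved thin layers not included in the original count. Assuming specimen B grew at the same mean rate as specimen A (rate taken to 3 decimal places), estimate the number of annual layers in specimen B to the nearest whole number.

Specimen A: adjusted count: 34087 − 18 + 16 = 34085 annual layers.
A: Mean rate = 16925.7 mm / 34085 years ≈ 0.497 mm per year.
Specimen B: 55124.4 mm / 0.497 mm per year = 110914.29 years ≈ 110914 annual layers.

110914 annual layers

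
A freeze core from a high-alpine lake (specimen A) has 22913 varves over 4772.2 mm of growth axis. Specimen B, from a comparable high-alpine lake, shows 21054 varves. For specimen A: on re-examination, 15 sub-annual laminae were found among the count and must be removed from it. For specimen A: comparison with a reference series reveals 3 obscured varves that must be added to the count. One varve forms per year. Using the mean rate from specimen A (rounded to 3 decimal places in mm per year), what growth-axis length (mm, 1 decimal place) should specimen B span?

4379.2 mm

Specimen A: true varve count = 22913 − 15 + 3 = 22901.
A: 4772.2 mm over 22901 years gives 4772.2 / 22901 ≈ 0.208 mm/yr.
Length of B = 0.208 × 21054 = 4379.2 mm.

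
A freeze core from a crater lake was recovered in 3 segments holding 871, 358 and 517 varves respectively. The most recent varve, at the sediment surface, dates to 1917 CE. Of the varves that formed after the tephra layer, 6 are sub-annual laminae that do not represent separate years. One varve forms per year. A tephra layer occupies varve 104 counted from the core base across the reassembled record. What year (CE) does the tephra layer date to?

Total varves = 871 + 358 + 517 = 1746.
The tephra layer sits at varve 104 from the core base, so 1746 − 104 = 1642 varves formed after it.
Removing the 6 false varves leaves 1642 − 6 = 1636 true varves beyond the tephra layer.
Counting back 1636 years from 1917 CE places the tephra layer in 1917 − 1636 = 281 CE.

281 CE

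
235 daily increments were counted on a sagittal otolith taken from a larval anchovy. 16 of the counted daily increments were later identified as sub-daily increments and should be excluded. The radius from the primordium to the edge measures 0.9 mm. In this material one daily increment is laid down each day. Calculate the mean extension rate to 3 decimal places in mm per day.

0.004 mm per day

Correcting the raw count gives 235 − 16 = 219 true daily increments.
Mean rate = 0.9 mm / 219 days ≈ 0.004 mm per day.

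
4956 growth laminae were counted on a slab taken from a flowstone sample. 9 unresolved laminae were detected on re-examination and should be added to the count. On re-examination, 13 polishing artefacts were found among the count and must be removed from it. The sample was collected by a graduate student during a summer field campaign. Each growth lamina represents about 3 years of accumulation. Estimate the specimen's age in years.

14856 years

Adjusted count: 4956 − 13 + 9 = 4952 growth laminae.
At 3 years per growth lamina, 4952 × 3 = 14856 years.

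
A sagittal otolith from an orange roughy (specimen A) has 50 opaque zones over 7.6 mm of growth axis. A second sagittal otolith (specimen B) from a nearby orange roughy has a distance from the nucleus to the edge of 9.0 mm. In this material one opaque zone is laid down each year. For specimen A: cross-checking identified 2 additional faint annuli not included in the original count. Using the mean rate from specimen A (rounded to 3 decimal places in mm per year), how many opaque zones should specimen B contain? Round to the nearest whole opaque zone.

Specimen A: adjusted count: 50 + 2 = 52 opaque zones.
A: Extension rate ≈ 7.6 / 52 = 0.146 mm/year.
For B, 9.0 / 0.146 = 61.64 years ≈ 62 opaque zones.

62 opaque zones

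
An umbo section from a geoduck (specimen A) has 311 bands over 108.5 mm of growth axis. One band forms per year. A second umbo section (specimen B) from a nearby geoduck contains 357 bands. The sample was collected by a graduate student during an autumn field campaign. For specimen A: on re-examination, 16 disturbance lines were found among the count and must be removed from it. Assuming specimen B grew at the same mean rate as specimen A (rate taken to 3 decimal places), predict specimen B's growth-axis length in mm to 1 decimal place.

Specimen A: after corrections the count is 311 − 16 = 295 bands.
A: Extension rate ≈ 108.5 / 295 = 0.368 mm/year.
B's length ≈ 0.368 × 357 = 131.4 mm.

131.4 mm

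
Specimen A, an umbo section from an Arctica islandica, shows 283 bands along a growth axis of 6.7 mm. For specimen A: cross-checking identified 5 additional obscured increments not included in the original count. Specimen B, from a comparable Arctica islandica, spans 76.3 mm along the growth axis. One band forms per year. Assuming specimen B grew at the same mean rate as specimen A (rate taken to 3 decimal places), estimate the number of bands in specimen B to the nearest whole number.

3317 bands

Specimen A: correcting the raw count gives 283 + 5 = 288 true bands.
A: 6.7 mm over 288 years gives 6.7 / 288 ≈ 0.023 mm per year.
Specimen B: 76.3 mm / 0.023 mm per year = 3317.39 years ≈ 3317 bands.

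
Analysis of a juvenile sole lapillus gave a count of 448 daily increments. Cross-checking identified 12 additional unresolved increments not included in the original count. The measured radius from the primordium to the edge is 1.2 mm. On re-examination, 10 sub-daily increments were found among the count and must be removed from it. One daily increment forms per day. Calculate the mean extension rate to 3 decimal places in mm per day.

0.003 mm per day

After corrections the count is 448 − 10 + 12 = 450 daily increments.
Mean rate = 1.2 mm / 450 days ≈ 0.003 mm per day.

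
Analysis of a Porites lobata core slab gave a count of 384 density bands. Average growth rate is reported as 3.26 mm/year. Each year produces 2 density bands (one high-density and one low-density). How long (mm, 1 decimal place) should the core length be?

625.9 mm

With 2 density bands per year, 384 / 2 = 192 years.
Length ≈ 3.26 × 192 = 625.9 mm.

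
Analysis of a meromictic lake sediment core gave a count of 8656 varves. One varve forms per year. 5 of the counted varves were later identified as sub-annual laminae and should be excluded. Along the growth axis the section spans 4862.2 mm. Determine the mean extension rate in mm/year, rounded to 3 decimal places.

True varve count = 8656 − 5 = 8651.
Mean rate = 4862.2 mm / 8651 years ≈ 0.562 mm/year.

0.562 mm/year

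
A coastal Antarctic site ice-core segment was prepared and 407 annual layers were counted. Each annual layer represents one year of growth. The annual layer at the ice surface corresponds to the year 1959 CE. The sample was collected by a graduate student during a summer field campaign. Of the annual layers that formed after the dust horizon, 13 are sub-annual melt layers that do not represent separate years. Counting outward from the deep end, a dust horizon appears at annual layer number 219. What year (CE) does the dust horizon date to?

1784 CE

Between annual layer 219 and the ice surface there are 407 − 219 = 188 annual layers.
Excluding 13 false annual layers: 188 − 13 = 175.
Counting back 175 years from 1959 CE places the dust horizon in 1959 − 175 = 1784 CE.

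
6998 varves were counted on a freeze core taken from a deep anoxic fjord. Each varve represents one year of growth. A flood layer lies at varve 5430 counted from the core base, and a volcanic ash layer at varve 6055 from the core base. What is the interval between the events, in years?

625 yr

6055 − 5430 = 625 varves lie between the two events.
That is 625 years at one varve per year.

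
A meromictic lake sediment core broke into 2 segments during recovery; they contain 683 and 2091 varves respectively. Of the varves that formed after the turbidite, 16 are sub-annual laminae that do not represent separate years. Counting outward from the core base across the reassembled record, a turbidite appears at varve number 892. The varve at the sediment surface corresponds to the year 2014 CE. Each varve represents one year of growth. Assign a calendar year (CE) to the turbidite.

148 CE

Total varves = 683 + 2091 = 2774.
The turbidite sits at varve 892 from the core base, so 2774 − 892 = 1882 varves formed after it.
Removing the 16 false varves leaves 1882 − 16 = 1866 true varves beyond the turbidite.
2014 − 1866 = 148 CE.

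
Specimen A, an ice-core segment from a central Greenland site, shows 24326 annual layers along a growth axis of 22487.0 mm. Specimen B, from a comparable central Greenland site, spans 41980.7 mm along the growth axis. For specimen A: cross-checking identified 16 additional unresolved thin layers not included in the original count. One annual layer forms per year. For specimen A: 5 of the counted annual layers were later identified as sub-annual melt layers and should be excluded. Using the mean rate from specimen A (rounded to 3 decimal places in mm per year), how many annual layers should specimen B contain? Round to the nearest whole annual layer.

45434 annual layers

Specimen A: after corrections the count is 24326 − 5 + 16 = 24337 annual layers.
A: Extension rate ≈ 22487.0 / 24337 = 0.924 mm/yr.
Specimen B: 41980.7 mm / 0.924 mm per year = 45433.66 years ≈ 45434 annual layers.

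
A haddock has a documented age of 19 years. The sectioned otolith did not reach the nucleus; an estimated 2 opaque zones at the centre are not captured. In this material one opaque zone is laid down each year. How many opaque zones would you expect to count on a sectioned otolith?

One opaque zone per year gives 19 opaque zones over 19 years.
Subtracting the 2 opaque zones not captured gives 19 − 2 = 17 opaque zones in the record.

17 opaque zones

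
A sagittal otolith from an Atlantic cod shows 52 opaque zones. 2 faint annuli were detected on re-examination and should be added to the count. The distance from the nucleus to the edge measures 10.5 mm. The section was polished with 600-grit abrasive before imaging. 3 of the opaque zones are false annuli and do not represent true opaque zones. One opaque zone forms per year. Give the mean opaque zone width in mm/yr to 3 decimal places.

True opaque zone count = 52 − 3 + 2 = 51.
Mean rate = 10.5 mm / 51 years ≈ 0.206 mm/yr.

0.206 mm/yr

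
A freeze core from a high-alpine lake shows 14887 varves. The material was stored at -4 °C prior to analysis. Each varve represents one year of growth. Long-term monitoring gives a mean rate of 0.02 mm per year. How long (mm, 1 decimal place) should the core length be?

The record spans 14887 years at 0.02 mm per year.
14887 years at 0.02 mm/year gives 0.02 × 14887 = 297.7 mm.

297.7 mm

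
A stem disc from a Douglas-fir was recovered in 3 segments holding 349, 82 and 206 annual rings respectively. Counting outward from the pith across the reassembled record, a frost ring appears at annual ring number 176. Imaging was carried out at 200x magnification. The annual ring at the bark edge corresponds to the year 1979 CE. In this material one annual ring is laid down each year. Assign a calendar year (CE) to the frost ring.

1518 CE

Total annual rings = 349 + 82 + 206 = 637.
637 − 176 = 461 annual rings lie beyond the frost ring toward the bark edge.
The annual ring at the bark edge is 1979 CE, so the frost ring dates to 1979 − 461 = 1518 CE.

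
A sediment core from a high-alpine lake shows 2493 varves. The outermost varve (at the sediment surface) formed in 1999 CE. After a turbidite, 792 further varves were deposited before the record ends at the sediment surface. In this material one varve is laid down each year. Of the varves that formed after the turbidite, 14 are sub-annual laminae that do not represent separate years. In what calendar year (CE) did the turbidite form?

1221 CE

792 varves formed after the turbidite.
792 − 14 false = 778 true varves after the turbidite.
Counting back 778 years from 1999 CE places the turbidite in 1999 − 778 = 1221 CE.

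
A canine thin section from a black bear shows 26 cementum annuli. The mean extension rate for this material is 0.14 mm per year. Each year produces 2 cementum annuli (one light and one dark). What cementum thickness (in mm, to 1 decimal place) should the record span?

With 2 cementum annuli per year, 26 / 2 = 13 years.
13 years at 0.14 mm/year gives 0.14 × 13 = 1.8 mm.

1.8 mm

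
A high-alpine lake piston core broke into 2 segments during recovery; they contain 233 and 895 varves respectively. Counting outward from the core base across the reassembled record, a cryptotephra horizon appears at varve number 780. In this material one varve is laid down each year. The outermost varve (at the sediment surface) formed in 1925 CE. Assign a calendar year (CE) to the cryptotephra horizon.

1577 CE

Total varves = 233 + 895 = 1128.
Between varve 780 and the sediment surface there are 1128 − 780 = 348 varves.
The varve at the sediment surface is 1925 CE, so the cryptotephra horizon dates to 1925 − 348 = 1577 CE.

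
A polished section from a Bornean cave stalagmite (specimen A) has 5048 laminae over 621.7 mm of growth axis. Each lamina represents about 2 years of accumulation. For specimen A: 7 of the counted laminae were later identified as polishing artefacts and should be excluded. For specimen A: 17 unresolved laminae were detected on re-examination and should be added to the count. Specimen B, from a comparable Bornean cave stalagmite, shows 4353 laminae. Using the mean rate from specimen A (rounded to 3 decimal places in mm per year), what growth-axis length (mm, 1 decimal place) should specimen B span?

Specimen A: true lamina count = 5048 − 7 + 17 = 5058.
Specimen A: 5058 laminae at 2 years each span 5058 × 2 = 10116 years.
A: Mean rate = 621.7 mm / 10116 years ≈ 0.061 mm/year.
Specimen B: multiplying by 2 years per lamina: 4353 × 2 = 8706 years. B's length ≈ 0.061 × 8706 = 531.1 mm.

531.1 mm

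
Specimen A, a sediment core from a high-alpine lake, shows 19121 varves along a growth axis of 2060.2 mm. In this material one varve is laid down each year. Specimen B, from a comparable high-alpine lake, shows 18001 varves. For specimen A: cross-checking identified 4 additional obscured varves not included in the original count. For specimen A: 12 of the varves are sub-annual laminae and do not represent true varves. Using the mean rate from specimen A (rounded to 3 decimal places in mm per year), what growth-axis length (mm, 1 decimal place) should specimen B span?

1944.1 mm

Specimen A: correcting the raw count gives 19121 − 12 + 4 = 19113 true varves.
A: 2060.2 mm over 19113 years gives 2060.2 / 19113 ≈ 0.108 mm/yr.
For B, 0.108 mm/year × 18001 years = 1944.1 mm.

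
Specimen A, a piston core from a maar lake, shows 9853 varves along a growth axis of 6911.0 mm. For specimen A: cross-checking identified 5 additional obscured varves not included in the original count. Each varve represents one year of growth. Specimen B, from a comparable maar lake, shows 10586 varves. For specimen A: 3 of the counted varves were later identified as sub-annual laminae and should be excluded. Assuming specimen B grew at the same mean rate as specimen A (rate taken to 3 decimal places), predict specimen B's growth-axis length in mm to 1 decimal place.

7420.8 mm

Specimen A: after corrections the count is 9853 − 3 + 5 = 9855 varves.
A: Extension rate ≈ 6911.0 / 9855 = 0.701 mm/yr.
For B, 0.701 mm/year × 10586 years = 7420.8 mm.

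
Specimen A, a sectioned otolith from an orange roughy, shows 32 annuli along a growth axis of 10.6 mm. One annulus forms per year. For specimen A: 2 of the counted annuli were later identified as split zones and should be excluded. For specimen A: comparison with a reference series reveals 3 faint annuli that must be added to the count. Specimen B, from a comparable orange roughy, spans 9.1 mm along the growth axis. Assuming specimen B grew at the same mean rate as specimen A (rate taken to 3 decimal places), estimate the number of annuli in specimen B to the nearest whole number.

Specimen A: correcting the raw count gives 32 − 2 + 3 = 33 true annuli.
A: Extension rate ≈ 10.6 / 33 = 0.321 mm/yr.
Specimen B: 9.1 mm / 0.321 mm per year = 28.35 years ≈ 28 annuli.

28 annuli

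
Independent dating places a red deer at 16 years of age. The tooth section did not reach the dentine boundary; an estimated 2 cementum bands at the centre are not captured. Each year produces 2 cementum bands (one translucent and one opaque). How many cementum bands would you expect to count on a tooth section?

30 cementum bands

16 years at 2 cementum bands per year gives 16 × 2 = 32 cementum bands.
Less the 2 uncaptured cementum bands: 32 − 2 = 30.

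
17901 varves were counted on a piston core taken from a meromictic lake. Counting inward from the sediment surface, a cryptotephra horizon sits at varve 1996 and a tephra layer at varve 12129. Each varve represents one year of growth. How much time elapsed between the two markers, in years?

10133 years

12129 − 1996 = 10133 varves lie between the two events.
At one varve per year, 10133 years elapsed between them.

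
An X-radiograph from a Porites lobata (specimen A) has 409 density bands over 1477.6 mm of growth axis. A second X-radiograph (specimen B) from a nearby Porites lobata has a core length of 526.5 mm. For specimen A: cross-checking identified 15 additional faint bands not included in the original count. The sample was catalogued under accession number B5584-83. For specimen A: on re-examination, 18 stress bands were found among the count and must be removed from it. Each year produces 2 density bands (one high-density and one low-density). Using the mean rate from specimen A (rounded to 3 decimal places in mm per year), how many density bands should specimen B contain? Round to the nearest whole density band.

145 density bands

Specimen A: adjusted count: 409 − 18 + 15 = 406 density bands.
Specimen A: with 2 density bands per year, 406 / 2 = 203 years.
A: Mean rate = 1477.6 mm / 203 years ≈ 7.279 mm per year.
For B, 526.5 / 7.279 = 72.33 years; at 2 density bands per year that is 72.33 × 2 ≈ 145 density bands.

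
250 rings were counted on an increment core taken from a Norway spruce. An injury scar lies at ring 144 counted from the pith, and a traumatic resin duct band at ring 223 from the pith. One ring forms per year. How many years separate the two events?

223 − 144 = 79 rings lie between the two events.
That is 79 years at one ring per year.

79 years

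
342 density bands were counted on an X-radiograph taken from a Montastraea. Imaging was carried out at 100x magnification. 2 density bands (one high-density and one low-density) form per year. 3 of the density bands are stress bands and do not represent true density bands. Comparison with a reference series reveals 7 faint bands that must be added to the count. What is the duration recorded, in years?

173 years

True density band count = 342 − 3 + 7 = 346.
With 2 density bands per year, 346 / 2 = 173 years.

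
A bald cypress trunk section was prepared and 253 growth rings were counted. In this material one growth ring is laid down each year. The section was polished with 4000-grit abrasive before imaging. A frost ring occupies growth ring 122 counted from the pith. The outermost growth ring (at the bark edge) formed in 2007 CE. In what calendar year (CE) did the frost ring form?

253 − 122 = 131 growth rings lie beyond the frost ring toward the bark edge.
The growth ring at the bark edge is 2007 CE, so the frost ring dates to 2007 − 131 = 1876 CE.

1876 CE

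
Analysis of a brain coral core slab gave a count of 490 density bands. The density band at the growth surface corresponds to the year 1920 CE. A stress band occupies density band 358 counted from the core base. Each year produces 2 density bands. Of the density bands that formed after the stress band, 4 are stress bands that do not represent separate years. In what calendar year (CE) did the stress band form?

1856 CE

The stress band sits at density band 358 from the core base, so 490 − 358 = 132 density bands formed after it.
Excluding 4 false density bands: 132 − 4 = 128.
Dividing by 2 density bands per year: 128 / 2 = 64 years.
Counting back 64 years from 1920 CE places the stress band in 1920 − 64 = 1856 CE.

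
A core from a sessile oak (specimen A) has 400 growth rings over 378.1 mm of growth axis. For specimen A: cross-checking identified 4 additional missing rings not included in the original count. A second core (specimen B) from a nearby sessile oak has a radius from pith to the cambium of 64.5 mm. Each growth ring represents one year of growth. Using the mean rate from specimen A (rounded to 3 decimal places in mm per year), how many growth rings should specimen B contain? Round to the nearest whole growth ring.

69 growth rings

Specimen A: true growth ring count = 400 + 4 = 404.
A: Mean rate = 378.1 mm / 404 years ≈ 0.936 mm per year.
For B, 64.5 / 0.936 = 68.91 years ≈ 69 growth rings.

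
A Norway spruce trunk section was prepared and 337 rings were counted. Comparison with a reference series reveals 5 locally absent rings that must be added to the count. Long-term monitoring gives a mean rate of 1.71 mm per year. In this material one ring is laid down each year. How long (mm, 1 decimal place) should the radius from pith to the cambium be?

584.8 mm

True ring count = 337 + 5 = 342.
Predicted length = 1.71 mm/year × 342 years = 584.8 mm.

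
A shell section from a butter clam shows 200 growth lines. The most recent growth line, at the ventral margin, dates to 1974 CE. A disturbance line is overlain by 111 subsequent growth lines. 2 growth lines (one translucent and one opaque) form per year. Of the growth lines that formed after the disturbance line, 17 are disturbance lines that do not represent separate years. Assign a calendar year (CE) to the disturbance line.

111 growth lines post-date the disturbance line.
Removing the 17 false growth lines leaves 111 − 17 = 94 true growth lines beyond the disturbance line.
With 2 growth lines per year, 94 / 2 = 47 years.
1974 − 47 = 1927 CE.

1927 CE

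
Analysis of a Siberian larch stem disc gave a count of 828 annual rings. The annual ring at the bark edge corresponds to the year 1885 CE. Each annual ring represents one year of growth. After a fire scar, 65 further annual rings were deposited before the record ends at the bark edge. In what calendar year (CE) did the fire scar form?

1820 CE

There are 65 annual rings younger than the fire scar.
1885 − 65 = 1820 CE.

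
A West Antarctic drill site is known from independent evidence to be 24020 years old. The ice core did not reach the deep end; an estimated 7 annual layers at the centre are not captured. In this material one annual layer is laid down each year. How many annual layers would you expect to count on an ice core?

Expected annual layers over 24020 years: 24020.
Subtracting the 7 annual layers not captured gives 24020 − 7 = 24013 annual layers in the record.

24013 annual layers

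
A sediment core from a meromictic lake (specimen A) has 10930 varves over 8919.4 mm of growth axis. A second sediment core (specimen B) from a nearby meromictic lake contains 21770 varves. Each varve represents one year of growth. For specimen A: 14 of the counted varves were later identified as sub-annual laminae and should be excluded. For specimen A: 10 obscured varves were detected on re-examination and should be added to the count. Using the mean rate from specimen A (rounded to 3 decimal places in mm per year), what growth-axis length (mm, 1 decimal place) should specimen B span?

17764.3 mm

Specimen A: after corrections the count is 10930 − 14 + 10 = 10926 varves.
A: 8919.4 mm over 10926 years gives 8919.4 / 10926 ≈ 0.816 mm/yr.
B's length ≈ 0.816 × 21770 = 17764.3 mm.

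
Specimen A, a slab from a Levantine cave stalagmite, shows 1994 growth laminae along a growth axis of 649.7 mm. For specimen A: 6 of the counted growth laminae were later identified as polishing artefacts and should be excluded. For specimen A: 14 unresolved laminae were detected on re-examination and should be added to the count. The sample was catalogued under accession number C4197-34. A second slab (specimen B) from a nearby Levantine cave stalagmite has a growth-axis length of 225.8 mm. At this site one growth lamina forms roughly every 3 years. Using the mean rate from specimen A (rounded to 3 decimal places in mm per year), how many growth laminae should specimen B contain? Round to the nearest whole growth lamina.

Specimen A: adjusted count: 1994 − 6 + 14 = 2002 growth laminae.
Specimen A: at 3 years per growth lamina, 2002 × 3 = 6006 years.
A: Extension rate ≈ 649.7 / 6006 = 0.108 mm/year.
Specimen B: 225.8 mm / 0.108 mm per year = 2090.74 years; at 3 years per growth lamina that is 2090.74 / 3 ≈ 697 growth laminae.

697 growth laminae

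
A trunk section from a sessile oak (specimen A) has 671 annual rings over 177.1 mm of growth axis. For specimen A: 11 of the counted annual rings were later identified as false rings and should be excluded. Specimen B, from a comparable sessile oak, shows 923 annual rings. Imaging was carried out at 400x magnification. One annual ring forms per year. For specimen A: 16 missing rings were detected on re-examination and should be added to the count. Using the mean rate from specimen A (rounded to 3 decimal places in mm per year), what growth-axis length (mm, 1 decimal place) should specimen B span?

Specimen A: after corrections the count is 671 − 11 + 16 = 676 annual rings.
A: 177.1 mm over 676 years gives 177.1 / 676 ≈ 0.262 mm per year.
B's length ≈ 0.262 × 923 = 241.8 mm.

241.8 mm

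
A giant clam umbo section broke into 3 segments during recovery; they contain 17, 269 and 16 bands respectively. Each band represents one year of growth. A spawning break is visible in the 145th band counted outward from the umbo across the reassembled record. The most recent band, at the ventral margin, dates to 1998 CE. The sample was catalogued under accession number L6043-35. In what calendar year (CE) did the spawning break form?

1841 CE

Total bands = 17 + 269 + 16 = 302.
Between band 145 and the ventral margin there are 302 − 145 = 157 bands.
The band at the ventral margin is 1998 CE, so the spawning break dates to 1998 − 157 = 1841 CE.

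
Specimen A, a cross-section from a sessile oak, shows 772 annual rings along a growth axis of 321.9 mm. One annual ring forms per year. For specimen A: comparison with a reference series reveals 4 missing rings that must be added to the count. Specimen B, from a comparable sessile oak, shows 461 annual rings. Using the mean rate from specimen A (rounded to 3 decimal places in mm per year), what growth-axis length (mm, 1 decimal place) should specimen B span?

Specimen A: after corrections the count is 772 + 4 = 776 annual rings.
A: 321.9 mm over 776 years gives 321.9 / 776 ≈ 0.415 mm/yr.
B's length ≈ 0.415 × 461 = 191.3 mm.

191.3 mm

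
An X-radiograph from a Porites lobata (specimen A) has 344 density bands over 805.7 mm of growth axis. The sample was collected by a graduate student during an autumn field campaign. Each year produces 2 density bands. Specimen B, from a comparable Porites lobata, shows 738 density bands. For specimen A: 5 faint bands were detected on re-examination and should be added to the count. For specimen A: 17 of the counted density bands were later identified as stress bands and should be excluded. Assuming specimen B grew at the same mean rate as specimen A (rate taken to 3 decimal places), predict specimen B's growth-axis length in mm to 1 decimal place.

1791.1 mm

Specimen A: true density band count = 344 − 17 + 5 = 332.
Specimen A: with 2 density bands per year, 332 / 2 = 166 years.
A: 805.7 mm over 166 years gives 805.7 / 166 ≈ 4.854 mm/year.
Specimen B: with 2 density bands per year, 738 / 2 = 369 years. B's length ≈ 4.854 × 369 = 1791.1 mm.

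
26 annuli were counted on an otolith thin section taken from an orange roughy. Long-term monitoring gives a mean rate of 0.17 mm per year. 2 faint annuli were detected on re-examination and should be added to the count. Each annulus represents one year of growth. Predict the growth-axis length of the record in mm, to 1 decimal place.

After corrections the count is 26 + 2 = 28 annuli.
Length ≈ 0.17 × 28 = 4.8 mm.

4.8 mm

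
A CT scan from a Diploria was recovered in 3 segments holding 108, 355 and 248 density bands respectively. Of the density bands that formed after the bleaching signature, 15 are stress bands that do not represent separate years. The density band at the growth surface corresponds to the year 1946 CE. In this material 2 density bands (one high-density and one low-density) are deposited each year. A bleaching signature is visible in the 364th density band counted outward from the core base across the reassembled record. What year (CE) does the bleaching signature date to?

1780 CE

Total density bands = 108 + 355 + 248 = 711.
711 − 364 = 347 density bands lie beyond the bleaching signature toward the growth surface.
Excluding 15 false density bands: 347 − 15 = 332.
Dividing by 2 density bands per year: 332 / 2 = 166 years.
1946 − 166 = 1780 CE.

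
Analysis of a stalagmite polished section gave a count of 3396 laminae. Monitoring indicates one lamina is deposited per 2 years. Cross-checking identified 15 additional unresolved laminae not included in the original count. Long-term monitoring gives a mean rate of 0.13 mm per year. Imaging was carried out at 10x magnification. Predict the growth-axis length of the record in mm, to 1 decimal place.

886.9 mm

True lamina count = 3396 + 15 = 3411.
At 2 years per lamina, 3411 × 2 = 6822 years.
6822 years at 0.13 mm/year gives 0.13 × 6822 = 886.9 mm.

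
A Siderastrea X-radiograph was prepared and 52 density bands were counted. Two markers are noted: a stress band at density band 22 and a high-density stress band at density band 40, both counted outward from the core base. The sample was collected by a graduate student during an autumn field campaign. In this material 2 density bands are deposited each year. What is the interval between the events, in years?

40 − 22 = 18 density bands lie between the two events.
With 2 density bands per year, 18 / 2 = 9 years.

9 yr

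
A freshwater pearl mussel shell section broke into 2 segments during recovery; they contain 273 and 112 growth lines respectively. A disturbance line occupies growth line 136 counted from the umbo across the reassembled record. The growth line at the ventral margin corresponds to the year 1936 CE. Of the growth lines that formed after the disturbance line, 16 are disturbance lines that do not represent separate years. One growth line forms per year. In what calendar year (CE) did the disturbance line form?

1703 CE

Total growth lines = 273 + 112 = 385.
The disturbance line sits at growth line 136 from the umbo, so 385 − 136 = 249 growth lines formed after it.
Removing the 16 false growth lines leaves 249 − 16 = 233 true growth lines beyond the disturbance line.
Counting back 233 years from 1936 CE places the disturbance line in 1936 − 233 = 1703 CE.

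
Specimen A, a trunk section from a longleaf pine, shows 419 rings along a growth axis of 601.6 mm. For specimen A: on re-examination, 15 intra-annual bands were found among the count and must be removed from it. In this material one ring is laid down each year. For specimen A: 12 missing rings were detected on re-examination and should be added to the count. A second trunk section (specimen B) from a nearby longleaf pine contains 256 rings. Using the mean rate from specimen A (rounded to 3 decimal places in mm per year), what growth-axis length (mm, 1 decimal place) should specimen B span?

Specimen A: adjusted count: 419 − 15 + 12 = 416 rings.
A: Mean rate = 601.6 mm / 416 years ≈ 1.446 mm per year.
Length of B = 1.446 × 256 = 370.2 mm.

370.2 mm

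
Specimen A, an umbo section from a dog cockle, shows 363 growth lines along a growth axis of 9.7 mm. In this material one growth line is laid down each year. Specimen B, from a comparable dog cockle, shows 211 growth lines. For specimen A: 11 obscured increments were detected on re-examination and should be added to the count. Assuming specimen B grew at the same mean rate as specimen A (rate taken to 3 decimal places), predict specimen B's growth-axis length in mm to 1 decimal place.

5.5 mm

Specimen A: after corrections the count is 363 + 11 = 374 growth lines.
A: 9.7 mm over 374 years gives 9.7 / 374 ≈ 0.026 mm/year.
Length of B = 0.026 × 211 = 5.5 mm.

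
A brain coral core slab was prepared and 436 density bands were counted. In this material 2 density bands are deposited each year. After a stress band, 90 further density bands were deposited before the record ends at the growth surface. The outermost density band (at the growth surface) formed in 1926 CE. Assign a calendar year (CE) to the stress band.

1881 CE

90 density bands post-date the stress band.
Dividing by 2 density bands per year: 90 / 2 = 45 years.
1926 − 45 = 1881 CE.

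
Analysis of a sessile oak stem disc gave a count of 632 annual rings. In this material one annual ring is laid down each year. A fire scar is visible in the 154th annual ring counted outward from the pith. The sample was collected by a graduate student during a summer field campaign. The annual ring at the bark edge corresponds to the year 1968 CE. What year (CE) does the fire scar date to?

1490 CE

632 − 154 = 478 annual rings lie beyond the fire scar toward the bark edge.
The annual ring at the bark edge is 1968 CE, so the fire scar dates to 1968 − 478 = 1490 CE.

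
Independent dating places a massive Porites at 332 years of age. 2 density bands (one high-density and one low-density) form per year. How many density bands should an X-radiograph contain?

664 density bands

332 years at 2 density bands per year gives 332 × 2 = 664 density bands.
So 664 density bands should be present.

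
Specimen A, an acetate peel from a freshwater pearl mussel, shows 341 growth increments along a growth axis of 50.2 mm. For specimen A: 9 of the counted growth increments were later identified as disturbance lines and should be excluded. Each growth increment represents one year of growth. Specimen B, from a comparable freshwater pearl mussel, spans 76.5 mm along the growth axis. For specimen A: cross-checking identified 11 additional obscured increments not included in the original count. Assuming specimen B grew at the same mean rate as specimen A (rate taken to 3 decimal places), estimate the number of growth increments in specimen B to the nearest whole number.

524 growth increments

Specimen A: correcting the raw count gives 341 − 9 + 11 = 343 true growth increments.
A: Extension rate ≈ 50.2 / 343 = 0.146 mm/year.
B spans 76.5 / 0.146 = 523.97 years ≈ 524 growth increments.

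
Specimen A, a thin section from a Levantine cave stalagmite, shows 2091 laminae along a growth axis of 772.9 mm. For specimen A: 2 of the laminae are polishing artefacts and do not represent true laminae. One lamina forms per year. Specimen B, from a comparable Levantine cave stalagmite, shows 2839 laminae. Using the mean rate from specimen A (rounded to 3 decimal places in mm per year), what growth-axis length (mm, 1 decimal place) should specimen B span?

1050.4 mm

Specimen A: correcting the raw count gives 2091 − 2 = 2089 true laminae.
A: Extension rate ≈ 772.9 / 2089 = 0.370 mm/yr.
For B, 0.370 mm/year × 2839 years = 1050.4 mm.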